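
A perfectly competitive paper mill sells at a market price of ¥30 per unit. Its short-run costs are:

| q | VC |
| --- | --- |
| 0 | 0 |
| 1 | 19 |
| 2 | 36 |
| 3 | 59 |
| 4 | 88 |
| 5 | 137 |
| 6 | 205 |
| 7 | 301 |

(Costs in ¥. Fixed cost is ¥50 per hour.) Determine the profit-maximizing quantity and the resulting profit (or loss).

q = 4; profit = -¥18

Tabulate TR − TC: q=0: -50; q=1: -39; q=2: -26; q=3: -19; q=4: -18; q=5: -37; q=6: -75; q=7: -141.
Profit is maximized at q = 4. AVC there is 88/4 = ¥22 ≤ P, so producing beats shutting down (which would give -¥50).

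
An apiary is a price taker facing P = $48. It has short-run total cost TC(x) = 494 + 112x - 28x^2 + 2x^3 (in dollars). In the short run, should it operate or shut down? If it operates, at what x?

From TC, MC = TC'(x) = 112 - 56x + 6x^2 and AVC = VC/x = 112 - 28x + 2x^2.
AVC is minimized where dAVC/dx = -28 + 4x = 0, at x = 7; min AVC = 112 - 28·7 + 2·7^2 = $14.
Since P = $48 ≥ min AVC = $14, price covers variable cost and the firm should produce.
Set P = MC: 48 = 112 - 56x + 6x^2 → 64 - 56x + 6x^2 = 0. The roots are x = 4/3 and x = 8; the profit-maximizing output is on the rising part of MC, so x* = 8.
Check: AVC at x = 8 is $16 ≤ P, so revenue covers variable cost.
Profit = P·x − TC = 48·8 − 622 = -$238, a loss, but smaller than the $494 fixed cost the firm would lose by shutting down.

Produce at x = 8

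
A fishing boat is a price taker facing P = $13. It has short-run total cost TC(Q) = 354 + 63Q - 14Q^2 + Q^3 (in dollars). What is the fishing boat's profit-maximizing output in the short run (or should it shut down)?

Shut down

From TC, MC = TC'(Q) = 63 - 28Q + 3Q^2 and AVC = VC/Q = 63 - 14Q + Q^2.
AVC hits its minimum where MC = AVC, at Q = 7, giving min AVC = 63 - 14·7 + 7^2 = $14.
Since P = $13 < min AVC = $14, price fails to cover variable cost at any output.
Shutting down limits the loss to fixed cost, $354.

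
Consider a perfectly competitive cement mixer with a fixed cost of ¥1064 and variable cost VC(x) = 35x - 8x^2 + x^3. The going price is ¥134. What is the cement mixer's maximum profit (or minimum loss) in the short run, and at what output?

AVC = 35 - 8x + x^2; min AVC = ¥19 at x = 4. Since P = ¥134 ≥ min AVC, the firm produces.
With MC = 35 - 16x + 3x^2, P = MC on the upward-sloping part at x* = 9.
TR = 134·9 = 1206. TC = 1064 + 396 = 1460. Profit = 1206 − 1460 = -¥254.
That loss of ¥254 beats the ¥1064 the firm would lose by shutting down; producing recovers ¥810 of fixed cost.

Profit = -¥254 at x = 9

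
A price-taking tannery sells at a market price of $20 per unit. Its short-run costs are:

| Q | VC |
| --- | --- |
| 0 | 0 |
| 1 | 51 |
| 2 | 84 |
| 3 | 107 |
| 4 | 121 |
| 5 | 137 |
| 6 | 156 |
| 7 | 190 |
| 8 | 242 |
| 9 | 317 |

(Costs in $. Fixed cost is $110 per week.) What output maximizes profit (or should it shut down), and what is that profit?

Compute π = P·Q − TC at each output: Q=0: -110; Q=1: -141; Q=2: -154; Q=3: -157; Q=4: -151; Q=5: -147; Q=6: -146; Q=7: -160; Q=8: -192; Q=9: -247.
Profit is highest at Q = 0. Equivalently, the lowest AVC in the table is 156/6 ≈ $26 at Q = 6, and P = $20 falls below it — price never covers variable cost, so the firm shuts down and loses only its fixed cost.

Q = 0 (shut down); profit = -$110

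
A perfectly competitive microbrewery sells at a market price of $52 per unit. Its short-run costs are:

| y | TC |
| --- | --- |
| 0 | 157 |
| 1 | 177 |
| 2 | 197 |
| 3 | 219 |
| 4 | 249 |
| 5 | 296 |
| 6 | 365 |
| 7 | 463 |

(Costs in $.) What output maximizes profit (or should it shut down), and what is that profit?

y = 5; profit = -$36

Profit at each row (π = 52y − TC): y=0: -157; y=1: -125; y=2: -93; y=3: -63; y=4: -41; y=5: -36; y=6: -53; y=7: -99.
Profit is maximized at y = 5. AVC there is 139/5 = $27.80 ≤ P, so producing beats shutting down (which would give -$157).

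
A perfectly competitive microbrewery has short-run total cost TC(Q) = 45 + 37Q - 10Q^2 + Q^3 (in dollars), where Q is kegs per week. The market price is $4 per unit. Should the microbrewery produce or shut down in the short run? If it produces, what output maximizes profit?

Shut down

From TC, MC = TC'(Q) = 37 - 20Q + 3Q^2 and AVC = VC/Q = 37 - 10Q + Q^2.
The AVC parabola has its vertex at Q = 10/2 = 5, where AVC = 37 - 10·5 + 5^2 = $12.
Since P = $4 < min AVC = $12, price fails to cover variable cost at any output.
Shutting down limits the loss to fixed cost, $45.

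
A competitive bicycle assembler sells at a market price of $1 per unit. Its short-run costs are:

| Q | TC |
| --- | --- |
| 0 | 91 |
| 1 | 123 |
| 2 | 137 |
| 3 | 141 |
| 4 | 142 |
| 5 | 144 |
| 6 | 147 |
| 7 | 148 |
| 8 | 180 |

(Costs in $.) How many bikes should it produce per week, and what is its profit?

Tabulate TR − TC: Q=0: -91; Q=1: -122; Q=2: -135; Q=3: -138; Q=4: -138; Q=5: -139; Q=6: -141; Q=7: -141; Q=8: -172.
Profit is highest at Q = 0. Equivalently, the lowest AVC in the table is 57/7 ≈ $8.14 at Q = 7, and P = $1 falls below it — price never covers variable cost, so the firm shuts down and loses only its fixed cost.

Q = 0 (shut down); profit = -$91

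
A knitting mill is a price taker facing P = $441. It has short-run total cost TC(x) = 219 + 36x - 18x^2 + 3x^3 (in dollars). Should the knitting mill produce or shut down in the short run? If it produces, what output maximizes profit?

Strip out fixed cost: VC = 36x - 18x^2 + 3x^3. Then AVC = 36 - 18x + 3x^2 and MC = 36 - 36x + 9x^2.
AVC hits its minimum where MC = AVC, at x = 3, giving min AVC = 36 - 18·3 + 3·3^2 = $9.
Because $441 ≥ $9, revenue can cover variable cost; the firm operates.
Set P = MC: 441 = 36 - 36x + 9x^2 → -405 - 36x + 9x^2 = 0. The roots are x = -5 and x = 9; the profit-maximizing output is on the rising part of MC, so x* = 9.
Check: AVC at x = 9 is $117 ≤ P, so revenue covers variable cost.
Profit = P·x − TC = 441·9 − 1272 = $2697.

Produce at x = 9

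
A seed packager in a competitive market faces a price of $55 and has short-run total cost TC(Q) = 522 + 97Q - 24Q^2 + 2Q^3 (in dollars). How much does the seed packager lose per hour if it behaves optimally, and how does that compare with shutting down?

AVC = 97 - 24Q + 2Q^2; min AVC = $25 at Q = 6. Since P = $55 ≥ min AVC, the firm produces.
MC = 97 - 48Q + 6Q^2. Setting P = MC and taking the root on the rising branch gives Q* = 7.
TR = 55·7 = 385. TC = 522 + 189 = 711. Profit = 385 − 711 = -$326.
By producing, the firm covers all variable cost plus $196 of fixed cost; shutting down would lose the full $522.

Profit = -$326 at Q = 7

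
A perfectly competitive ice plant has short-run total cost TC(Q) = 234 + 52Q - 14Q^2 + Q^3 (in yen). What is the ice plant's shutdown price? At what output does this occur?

¥3 per unit, at Q = 7

The firm shuts down when price falls below the minimum of average variable cost. AVC = VC/Q = 52 - 14Q + Q^2.
dAVC/dQ = -14 + 2Q = 0 gives Q = 7. min AVC = 52 - 14·7 + 7^2 = 3.
For P < ¥3 the firm produces nothing.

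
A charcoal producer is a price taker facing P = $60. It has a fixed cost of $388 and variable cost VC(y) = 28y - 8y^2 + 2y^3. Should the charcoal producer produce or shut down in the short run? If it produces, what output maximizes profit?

Strip out fixed cost: VC = 28y - 8y^2 + 2y^3. Then AVC = 28 - 8y + 2y^2 and MC = 28 - 16y + 6y^2.
AVC is minimized where dAVC/dy = -8 + 4y = 0, at y = 2; min AVC = 28 - 8·2 + 2·2^2 = $20.
P = $60 exceeds min AVC = $20, so the firm stays open.
Solving P = MC: -32 - 16y + 6y^2 = 0 ⇒ y = -4/3 or 4. On the upward-sloping branch, y* = 4.
Check: AVC at y = 4 is $28 ≤ P, so revenue covers variable cost.
Profit = P·y − TC = 60·4 − 500 = -$260, a loss, but smaller than the $388 fixed cost the firm would lose by shutting down.

Produce at y = 4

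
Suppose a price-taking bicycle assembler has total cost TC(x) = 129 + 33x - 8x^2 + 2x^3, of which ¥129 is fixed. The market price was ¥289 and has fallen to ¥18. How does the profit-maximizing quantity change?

AVC = 33 - 8x + 2x^2, minimized at x = 2 where min AVC = ¥25. MC = 33 - 16x + 6x^2.
At P = ¥289 ≥ min AVC, set P = MC on the rising branch: x = 8.
At P = ¥18 < min AVC = ¥25, price no longer covers variable cost at any output, so the firm shuts down: x = 0.

Output falls from 8 to 0 (the firm shuts down)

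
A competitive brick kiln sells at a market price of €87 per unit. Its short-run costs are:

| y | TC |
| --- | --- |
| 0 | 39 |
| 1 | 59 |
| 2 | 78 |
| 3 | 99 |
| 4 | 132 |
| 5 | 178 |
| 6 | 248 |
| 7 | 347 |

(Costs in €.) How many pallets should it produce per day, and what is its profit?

y = 6; profit = €274

Compute π = P·y − TC at each output: y=0: -39; y=1: 28; y=2: 96; y=3: 162; y=4: 216; y=5: 257; y=6: 274; y=7: 262.
Profit is maximized at y = 6. AVC there is 209/6 = €34.83 ≤ P, so producing beats shutting down (which would give -€39).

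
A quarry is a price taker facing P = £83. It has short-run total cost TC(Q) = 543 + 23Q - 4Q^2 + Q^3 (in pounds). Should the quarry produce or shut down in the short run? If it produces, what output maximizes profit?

Strip out fixed cost: VC = 23Q - 4Q^2 + Q^3. Then AVC = 23 - 4Q + Q^2 and MC = 23 - 8Q + 3Q^2.
AVC hits its minimum where MC = AVC, at Q = 2, giving min AVC = 23 - 4·2 + 2^2 = £19.
P = £83 exceeds min AVC = £19, so the firm stays open.
Solving P = MC: -60 - 8Q + 3Q^2 = 0 ⇒ Q = -10/3 or 6. On the upward-sloping branch, Q* = 6.
Check: AVC at Q = 6 is £35 ≤ P, so revenue covers variable cost.
Profit = P·Q − TC = 83·6 − 753 = -£255, a loss, but smaller than the £543 fixed cost the firm would lose by shutting down.

Produce at Q = 6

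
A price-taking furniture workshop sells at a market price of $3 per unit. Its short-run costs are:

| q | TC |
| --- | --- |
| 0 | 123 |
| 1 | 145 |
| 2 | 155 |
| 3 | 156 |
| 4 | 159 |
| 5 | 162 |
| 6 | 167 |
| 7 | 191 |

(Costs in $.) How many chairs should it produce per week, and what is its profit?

q = 0 (shut down); profit = -$123

Compute π = P·q − TC at each output: q=0: -123; q=1: -142; q=2: -149; q=3: -147; q=4: -147; q=5: -147; q=6: -149; q=7: -170.
Profit is highest at q = 0. Equivalently, the lowest AVC in the table is 44/6 ≈ $7.33 at q = 6, and P = $3 falls below it — price never covers variable cost, so the firm shuts down and loses only its fixed cost.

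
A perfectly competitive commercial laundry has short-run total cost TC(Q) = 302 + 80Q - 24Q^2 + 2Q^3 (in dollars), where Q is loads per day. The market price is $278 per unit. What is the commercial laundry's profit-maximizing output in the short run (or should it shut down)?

Produce at Q = 11

Variable cost is VC = 80Q - 24Q^2 + 2Q^3, so AVC = VC/Q = 80 - 24Q + 2Q^2 and MC = dTC/dQ = 80 - 48Q + 6Q^2.
The AVC parabola has its vertex at Q = 24/4 = 6, where AVC = 80 - 24·6 + 2·6^2 = $8.
Since P = $278 ≥ min AVC = $8, price covers variable cost and the firm should produce.
Solving P = MC: -198 - 48Q + 6Q^2 = 0 ⇒ Q = -3 or 11. On the upward-sloping branch, Q* = 11.
Check: AVC at Q = 11 is $58 ≤ P, so revenue covers variable cost.
Profit = P·Q − TC = 278·11 − 940 = $2118.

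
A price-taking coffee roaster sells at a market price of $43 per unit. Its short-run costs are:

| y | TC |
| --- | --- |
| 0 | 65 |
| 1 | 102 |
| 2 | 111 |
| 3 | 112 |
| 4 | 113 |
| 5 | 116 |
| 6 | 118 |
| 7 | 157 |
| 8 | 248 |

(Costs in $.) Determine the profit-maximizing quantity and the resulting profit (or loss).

Profit at each row (π = 43y − TC): y=0: -65; y=1: -59; y=2: -25; y=3: 17; y=4: 59; y=5: 99; y=6: 140; y=7: 144; y=8: 96.
Profit is maximized at y = 7. AVC there is 92/7 = $13.14 ≤ P, so producing beats shutting down (which would give -$65).

y = 7; profit = $144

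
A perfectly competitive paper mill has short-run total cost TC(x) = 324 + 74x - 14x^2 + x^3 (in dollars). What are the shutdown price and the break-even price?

Shutdown price = $25; break-even price = $65

AVC = 74 - 14x + x^2; minimized at x = 7, giving min AVC = $25. That is the shutdown price.
ATC = 324/x + 74 - 14x + x^2. Setting dATC/dx = −324/x^2 − 14 + 2x = 0 gives x = 9 (since 2·9^3 − 14·9^2 = 324).
min ATC = 324/9 + 74 − 14·9 + 9^2 = $65. That is the break-even price.
Between these two prices the firm operates at a loss; above $65 it earns a profit.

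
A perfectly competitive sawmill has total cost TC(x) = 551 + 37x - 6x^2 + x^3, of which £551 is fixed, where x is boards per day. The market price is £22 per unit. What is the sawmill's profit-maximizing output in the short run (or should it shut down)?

Shut down

From TC, MC = TC'(x) = 37 - 12x + 3x^2 and AVC = VC/x = 37 - 6x + x^2.
AVC is minimized where dAVC/dx = -6 + 2x = 0, at x = 3; min AVC = 37 - 6·3 + 3^2 = £28.
Since P = £22 < min AVC = £28, price fails to cover variable cost at any output.
Shutting down limits the loss to fixed cost, £551.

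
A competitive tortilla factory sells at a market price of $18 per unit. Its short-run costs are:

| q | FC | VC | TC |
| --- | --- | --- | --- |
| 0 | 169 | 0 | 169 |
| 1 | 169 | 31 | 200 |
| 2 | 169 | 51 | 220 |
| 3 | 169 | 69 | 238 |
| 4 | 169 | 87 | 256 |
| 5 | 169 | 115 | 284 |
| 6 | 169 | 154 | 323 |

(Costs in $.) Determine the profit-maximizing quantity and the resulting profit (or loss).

q = 0 (shut down); profit = -$169

Compute π = P·q − TC at each output: q=0: -169; q=1: -182; q=2: -184; q=3: -184; q=4: -184; q=5: -194; q=6: -215.
Profit is highest at q = 0. Equivalently, the lowest AVC in the table is 87/4 ≈ $21.75 at q = 4, and P = $18 falls below it — price never covers variable cost, so the firm shuts down and loses only its fixed cost.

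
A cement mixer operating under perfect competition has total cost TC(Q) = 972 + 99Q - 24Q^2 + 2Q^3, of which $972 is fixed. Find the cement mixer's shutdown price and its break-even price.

AVC = 99 - 24Q + 2Q^2; minimized at Q = 6, giving min AVC = $27. That is the shutdown price.
ATC = 972/Q + 99 - 24Q + 2Q^2. Setting dATC/dQ = −972/Q^2 − 24 + 4Q = 0 gives Q = 9 (since 4·9^3 − 24·9^2 = 972).
min ATC = 972/9 + 99 − 24·9 + 2·9^2 = $153. That is the break-even price.
For $27 ≤ P < $153 the firm produces at a loss; below $27 it shuts down.

Shutdown price = $27; break-even price = $153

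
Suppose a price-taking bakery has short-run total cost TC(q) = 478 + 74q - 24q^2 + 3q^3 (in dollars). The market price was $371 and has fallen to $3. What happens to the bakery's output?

AVC = 74 - 24q + 3q^2, minimized at q = 4 where min AVC = $26. MC = 74 - 48q + 9q^2.
At P = $371 ≥ min AVC, set P = MC on the rising branch: q = 9.
At P = $3 < min AVC = $26, price no longer covers variable cost at any output, so the firm shuts down: q = 0.

Output falls from 9 to 0 (the firm shuts down)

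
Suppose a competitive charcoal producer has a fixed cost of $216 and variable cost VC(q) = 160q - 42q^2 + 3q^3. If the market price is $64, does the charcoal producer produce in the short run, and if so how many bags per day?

Produce at q = 8

Variable cost is VC = 160q - 42q^2 + 3q^3, so AVC = VC/q = 160 - 42q + 3q^2 and MC = dTC/dq = 160 - 84q + 9q^2.
AVC hits its minimum where MC = AVC, at q = 7, giving min AVC = 160 - 42·7 + 3·7^2 = $13.
Because $64 ≥ $13, revenue can cover variable cost; the firm operates.
Solving P = MC: 96 - 84q + 9q^2 = 0 ⇒ q = 4/3 or 8. On the upward-sloping branch, q* = 8.
Check: AVC at q = 8 is $16 ≤ P, so revenue covers variable cost.
Profit = P·q − TC = 64·8 − 344 = $168.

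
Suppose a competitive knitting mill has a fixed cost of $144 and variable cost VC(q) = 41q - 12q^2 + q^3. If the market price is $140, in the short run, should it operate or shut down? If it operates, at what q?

Variable cost is VC = 41q - 12q^2 + q^3, so AVC = VC/q = 41 - 12q + q^2 and MC = dTC/dq = 41 - 24q + 3q^2.
AVC is minimized where dAVC/dq = -12 + 2q = 0, at q = 6; min AVC = 41 - 12·6 + 6^2 = $5.
P = $140 exceeds min AVC = $5, so the firm stays open.
Solving P = MC: -99 - 24q + 3q^2 = 0 ⇒ q = -3 or 11. On the upward-sloping branch, q* = 11.
Check: AVC at q = 11 is $30 ≤ P, so revenue covers variable cost.
Profit = P·q − TC = 140·11 − 474 = $1066.

Produce at q = 11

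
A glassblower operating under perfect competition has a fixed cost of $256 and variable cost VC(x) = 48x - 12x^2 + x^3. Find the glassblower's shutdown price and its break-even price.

Shutdown price = $12; break-even price = $48

Shutdown price = min AVC. AVC = 48 - 12x + x^2, with vertex at x = 6 and minimum $12.
ATC = 256/x + 48 - 12x + x^2. Setting dATC/dx = −256/x^2 − 12 + 2x = 0 gives x = 8 (since 2·8^3 − 12·8^2 = 256).
min ATC = 256/8 + 48 − 12·8 + 8^2 = $48. That is the break-even price.
For $12 ≤ P < $48 the firm produces at a loss; below $12 it shuts down.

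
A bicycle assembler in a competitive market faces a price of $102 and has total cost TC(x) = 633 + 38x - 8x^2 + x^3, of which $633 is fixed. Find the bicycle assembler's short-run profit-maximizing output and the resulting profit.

AVC = 38 - 8x + x^2; min AVC = $22 at x = 4. Since P = $102 ≥ min AVC, the firm produces.
MC = 38 - 16x + 3x^2. Setting P = MC and taking the root on the rising branch gives x* = 8.
TR = 102·8 = 816. TC = 633 + 304 = 937. Profit = 816 − 937 = -$121.
By producing, the firm covers all variable cost plus $512 of fixed cost; shutting down would lose the full $633.

Profit = -$121 at x = 8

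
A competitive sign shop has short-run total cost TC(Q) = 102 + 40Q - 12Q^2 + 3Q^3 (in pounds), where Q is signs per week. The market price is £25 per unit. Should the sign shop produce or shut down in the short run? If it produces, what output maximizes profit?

Shut down

Strip out fixed cost: VC = 40Q - 12Q^2 + 3Q^3. Then AVC = 40 - 12Q + 3Q^2 and MC = 40 - 24Q + 9Q^2.
AVC is minimized where dAVC/dQ = -12 + 6Q = 0, at Q = 2; min AVC = 40 - 12·2 + 3·2^2 = £28.
Since P = £25 < min AVC = £28, price fails to cover variable cost at any output.
The firm minimizes its loss by shutting down and losing only its fixed cost of £102.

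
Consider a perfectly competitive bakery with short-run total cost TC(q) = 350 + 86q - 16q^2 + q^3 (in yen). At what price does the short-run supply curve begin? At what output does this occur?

¥22 per unit, at q = 8

Short-run supply begins at min AVC. From VC = 86q - 16q^2 + q^3, AVC = 86 - 16q + q^2.
At the minimum of AVC, MC = AVC. MC = 86 - 32q + 3q^2; setting MC = AVC gives 2q^2 - 16q = 0, so q = 8. min AVC = 22.
So the shutdown price is ¥22.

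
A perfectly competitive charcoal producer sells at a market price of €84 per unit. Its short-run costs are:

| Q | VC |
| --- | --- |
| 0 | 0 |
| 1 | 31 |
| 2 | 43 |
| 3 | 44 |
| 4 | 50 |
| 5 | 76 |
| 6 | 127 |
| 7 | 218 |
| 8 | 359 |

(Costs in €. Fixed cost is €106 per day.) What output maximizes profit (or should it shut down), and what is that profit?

Tabulate TR − TC: Q=0: -106; Q=1: -53; Q=2: 19; Q=3: 102; Q=4: 180; Q=5: 238; Q=6: 271; Q=7: 264; Q=8: 207.
Profit is maximized at Q = 6. AVC there is 127/6 = €21.17 ≤ P, so producing beats shutting down (which would give -€106).

Q = 6; profit = €271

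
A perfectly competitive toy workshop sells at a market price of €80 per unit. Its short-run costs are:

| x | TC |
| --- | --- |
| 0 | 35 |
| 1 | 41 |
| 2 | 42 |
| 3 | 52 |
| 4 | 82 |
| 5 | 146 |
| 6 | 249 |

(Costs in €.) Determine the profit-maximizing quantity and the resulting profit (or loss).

x = 5; profit = €254

Tabulate TR − TC: x=0: -35; x=1: 39; x=2: 118; x=3: 188; x=4: 238; x=5: 254; x=6: 231.
Profit is maximized at x = 5. AVC there is 111/5 = €22.20 ≤ P, so producing beats shutting down (which would give -€35).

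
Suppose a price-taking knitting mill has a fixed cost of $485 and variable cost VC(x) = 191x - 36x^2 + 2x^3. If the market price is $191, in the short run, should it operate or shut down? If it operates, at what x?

Strip out fixed cost: VC = 191x - 36x^2 + 2x^3. Then AVC = 191 - 36x + 2x^2 and MC = 191 - 72x + 6x^2.
AVC is minimized where dAVC/dx = -36 + 4x = 0, at x = 9; min AVC = 191 - 36·9 + 2·9^2 = $29.
Because $191 ≥ $29, revenue can cover variable cost; the firm operates.
Solving P = MC: -72x + 6x^2 = 0 ⇒ x = 0 or 12. On the upward-sloping branch, x* = 12.
Check: AVC at x = 12 is $47 ≤ P, so revenue covers variable cost.
Profit = P·x − TC = 191·12 − 1049 = $1243.

Produce at x = 12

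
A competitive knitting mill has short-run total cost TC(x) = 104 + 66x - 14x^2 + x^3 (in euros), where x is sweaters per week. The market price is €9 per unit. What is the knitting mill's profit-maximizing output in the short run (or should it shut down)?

Shut down

Variable cost is VC = 66x - 14x^2 + x^3, so AVC = VC/x = 66 - 14x + x^2 and MC = dTC/dx = 66 - 28x + 3x^2.
The AVC parabola has its vertex at x = 14/2 = 7, where AVC = 66 - 14·7 + 7^2 = €17.
Since P = €9 < min AVC = €17, price fails to cover variable cost at any output.
The firm minimizes its loss by shutting down and losing only its fixed cost of €104.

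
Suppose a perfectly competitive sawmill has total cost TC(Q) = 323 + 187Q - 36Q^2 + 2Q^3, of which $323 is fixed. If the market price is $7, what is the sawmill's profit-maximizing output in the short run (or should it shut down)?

Variable cost is VC = 187Q - 36Q^2 + 2Q^3, so AVC = VC/Q = 187 - 36Q + 2Q^2 and MC = dTC/dQ = 187 - 72Q + 6Q^2.
The AVC parabola has its vertex at Q = 36/4 = 9, where AVC = 187 - 36·9 + 2·9^2 = $25.
P = $7 lies below min AVC = $25; no output level covers variable cost.
The firm minimizes its loss by shutting down and losing only its fixed cost of $323.

Shut down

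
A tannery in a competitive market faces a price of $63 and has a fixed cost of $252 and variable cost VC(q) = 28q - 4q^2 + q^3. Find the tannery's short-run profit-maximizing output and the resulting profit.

Profit = -$102 at q = 5

AVC = 28 - 4q + q^2 has its minimum $24 at q = 2; price $63 clears that bar, so the firm operates.
With MC = 28 - 8q + 3q^2, P = MC on the upward-sloping part at q* = 5.
TR = 63·5 = 315. TC = 252 + 165 = 417. Profit = 315 − 417 = -$102.
That loss of $102 beats the $252 the firm would lose by shutting down; producing recovers $150 of fixed cost.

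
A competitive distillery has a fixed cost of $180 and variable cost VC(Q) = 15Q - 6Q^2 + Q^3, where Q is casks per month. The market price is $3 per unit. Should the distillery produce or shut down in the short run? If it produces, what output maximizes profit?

Shut down

Variable cost is VC = 15Q - 6Q^2 + Q^3, so AVC = VC/Q = 15 - 6Q + Q^2 and MC = dTC/dQ = 15 - 12Q + 3Q^2.
The AVC parabola has its vertex at Q = 6/2 = 3, where AVC = 15 - 6·3 + 3^2 = $6.
P = $3 lies below min AVC = $6; no output level covers variable cost.
Best response: produce nothing and absorb the $180 fixed cost.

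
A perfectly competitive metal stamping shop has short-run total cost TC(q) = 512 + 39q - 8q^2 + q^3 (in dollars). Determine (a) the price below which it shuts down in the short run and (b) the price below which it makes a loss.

Shutdown price = $23; break-even price = $103

AVC = 39 - 8q + q^2; minimized at q = 4, giving min AVC = $23. That is the shutdown price.
ATC = 512/q + 39 - 8q + q^2. Setting dATC/dq = −512/q^2 − 8 + 2q = 0 gives q = 8 (since 2·8^3 − 8·8^2 = 512).
min ATC = 512/8 + 39 − 8·8 + 8^2 = $103. That is the break-even price.
For $23 ≤ P < $103 the firm produces at a loss; below $23 it shuts down.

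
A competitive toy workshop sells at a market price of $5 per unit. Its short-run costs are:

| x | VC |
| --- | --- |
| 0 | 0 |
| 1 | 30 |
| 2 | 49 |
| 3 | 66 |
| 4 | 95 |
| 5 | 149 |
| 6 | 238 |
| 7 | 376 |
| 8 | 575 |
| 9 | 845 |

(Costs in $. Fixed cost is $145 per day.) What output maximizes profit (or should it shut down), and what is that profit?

Profit at each row (π = 5x − TC): x=0: -145; x=1: -170; x=2: -184; x=3: -196; x=4: -220; x=5: -269; x=6: -353; x=7: -486; x=8: -680; x=9: -945.
Profit is highest at x = 0. Equivalently, the lowest AVC in the table is 66/3 ≈ $22 at x = 3, and P = $5 falls below it — price never covers variable cost, so the firm shuts down and loses only its fixed cost.

x = 0 (shut down); profit = -$145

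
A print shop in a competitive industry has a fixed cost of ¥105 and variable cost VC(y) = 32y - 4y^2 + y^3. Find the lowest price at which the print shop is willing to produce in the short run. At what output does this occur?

¥28 per unit, at y = 2

Short-run supply begins at min AVC. From VC = 32y - 4y^2 + y^3, AVC = 32 - 4y + y^2.
dAVC/dy = -4 + 2y = 0 gives y = 2. min AVC = 32 - 4·2 + 2^2 = 28.
So the shutdown price is ¥28.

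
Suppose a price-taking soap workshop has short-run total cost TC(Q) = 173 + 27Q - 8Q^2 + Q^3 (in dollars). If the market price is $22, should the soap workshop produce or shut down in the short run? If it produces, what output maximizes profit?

Produce at Q = 5

Variable cost is VC = 27Q - 8Q^2 + Q^3, so AVC = VC/Q = 27 - 8Q + Q^2 and MC = dTC/dQ = 27 - 16Q + 3Q^2.
AVC hits its minimum where MC = AVC, at Q = 4, giving min AVC = 27 - 8·4 + 4^2 = $11.
P = $22 exceeds min AVC = $11, so the firm stays open.
Set P = MC: 22 = 27 - 16Q + 3Q^2 → 5 - 16Q + 3Q^2 = 0. The roots are Q = 1/3 and Q = 5; the profit-maximizing output is on the rising part of MC, so Q* = 5.
Check: AVC at Q = 5 is $12 ≤ P, so revenue covers variable cost.
Profit = P·Q − TC = 22·5 − 233 = -$123, a loss, but smaller than the $173 fixed cost the firm would lose by shutting down.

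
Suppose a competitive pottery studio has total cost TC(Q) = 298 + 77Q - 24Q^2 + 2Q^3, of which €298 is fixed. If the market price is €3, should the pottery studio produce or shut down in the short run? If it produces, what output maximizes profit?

Shut down

Variable cost is VC = 77Q - 24Q^2 + 2Q^3, so AVC = VC/Q = 77 - 24Q + 2Q^2 and MC = dTC/dQ = 77 - 48Q + 6Q^2.
The AVC parabola has its vertex at Q = 24/4 = 6, where AVC = 77 - 24·6 + 2·6^2 = €5.
P = €3 lies below min AVC = €5; no output level covers variable cost.
Shutting down limits the loss to fixed cost, €298.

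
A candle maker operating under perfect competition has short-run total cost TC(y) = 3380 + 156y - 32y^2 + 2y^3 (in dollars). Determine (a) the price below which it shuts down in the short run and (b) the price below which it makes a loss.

Shutdown price = $28; break-even price = $338

Shutdown price = min AVC. AVC = 156 - 32y + 2y^2, with vertex at y = 8 and minimum $28.
ATC = 3380/y + 156 - 32y + 2y^2. Setting dATC/dy = −3380/y^2 − 32 + 4y = 0 gives y = 13 (since 4·13^3 − 32·13^2 = 3380).
min ATC = 3380/13 + 156 − 32·13 + 2·13^2 = $338. That is the break-even price.
Between these two prices the firm operates at a loss; above $338 it earns a profit.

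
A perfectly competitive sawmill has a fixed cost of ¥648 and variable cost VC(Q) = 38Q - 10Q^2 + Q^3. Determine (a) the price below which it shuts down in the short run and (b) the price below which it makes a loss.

Shutdown price = min AVC. AVC = 38 - 10Q + Q^2, with vertex at Q = 5 and minimum ¥13.
ATC = 648/Q + 38 - 10Q + Q^2. Setting dATC/dQ = −648/Q^2 − 10 + 2Q = 0 gives Q = 9 (since 2·9^3 − 10·9^2 = 648).
min ATC = 648/9 + 38 − 10·9 + 9^2 = ¥101. That is the break-even price.
Between these two prices the firm operates at a loss; above ¥101 it earns a profit.

Shutdown price = ¥13; break-even price = ¥101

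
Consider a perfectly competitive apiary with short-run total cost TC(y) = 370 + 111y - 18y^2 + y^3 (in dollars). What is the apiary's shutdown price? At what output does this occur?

$30 per unit, at y = 9

The shutdown price is the minimum of AVC. VC = 111y - 18y^2 + y^3, so AVC = 111 - 18y + y^2.
At the minimum of AVC, MC = AVC. MC = 111 - 36y + 3y^2; setting MC = AVC gives 2y^2 - 18y = 0, so y = 9. min AVC = 30.
For P < $30 the firm produces nothing.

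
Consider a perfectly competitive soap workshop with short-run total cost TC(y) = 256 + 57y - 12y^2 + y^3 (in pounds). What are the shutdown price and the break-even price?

Shutdown price = £21; break-even price = £57

Shutdown price = min AVC. AVC = 57 - 12y + y^2, with vertex at y = 6 and minimum £21.
ATC = 256/y + 57 - 12y + y^2. Setting dATC/dy = −256/y^2 − 12 + 2y = 0 gives y = 8 (since 2·8^3 − 12·8^2 = 256).
min ATC = 256/8 + 57 − 12·8 + 8^2 = £57. That is the break-even price.
For £21 ≤ P < £57 the firm produces at a loss; below £21 it shuts down.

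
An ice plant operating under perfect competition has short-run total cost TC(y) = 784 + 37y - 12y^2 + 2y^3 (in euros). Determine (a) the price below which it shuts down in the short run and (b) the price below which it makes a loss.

AVC = 37 - 12y + 2y^2; minimized at y = 3, giving min AVC = €19. That is the shutdown price.
ATC = 784/y + 37 - 12y + 2y^2. Setting dATC/dy = −784/y^2 − 12 + 4y = 0 gives y = 7 (since 4·7^3 − 12·7^2 = 784).
min ATC = 784/7 + 37 − 12·7 + 2·7^2 = €163. That is the break-even price.
For €19 ≤ P < €163 the firm produces at a loss; below €19 it shuts down.

Shutdown price = €19; break-even price = €163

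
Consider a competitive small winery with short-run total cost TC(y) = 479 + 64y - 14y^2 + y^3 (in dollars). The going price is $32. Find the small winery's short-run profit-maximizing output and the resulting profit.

AVC = 64 - 14y + y^2 has its minimum $15 at y = 7; price $32 clears that bar, so the firm operates.
With MC = 64 - 28y + 3y^2, P = MC on the upward-sloping part at y* = 8.
TR = 32·8 = 256. TC = 479 + 128 = 607. Profit = 256 − 607 = -$351.
Shutting down would mean losing the fixed cost of $479, so operating at a loss of $351 is better by $128.

Profit = -$351 at y = 8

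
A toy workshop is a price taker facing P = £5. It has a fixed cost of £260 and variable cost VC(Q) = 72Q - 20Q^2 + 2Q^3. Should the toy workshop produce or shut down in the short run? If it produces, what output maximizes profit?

Shut down

Strip out fixed cost: VC = 72Q - 20Q^2 + 2Q^3. Then AVC = 72 - 20Q + 2Q^2 and MC = 72 - 40Q + 6Q^2.
AVC is minimized where dAVC/dQ = -20 + 4Q = 0, at Q = 5; min AVC = 72 - 20·5 + 2·5^2 = £22.
Since P = £5 < min AVC = £22, price fails to cover variable cost at any output.
Best response: produce nothing and absorb the £260 fixed cost.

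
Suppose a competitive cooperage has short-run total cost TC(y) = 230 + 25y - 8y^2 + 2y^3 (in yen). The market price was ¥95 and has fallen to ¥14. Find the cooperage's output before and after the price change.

MC = 25 - 16y + 6y^2; the shutdown threshold is min AVC = ¥17 (at y = 2).
With P = ¥95 above the shutdown price, P = MC gives y = 5.
At P = ¥14 < min AVC = ¥17, price no longer covers variable cost at any output, so the firm shuts down: y = 0.

Output falls from 5 to 0 (the firm shuts down)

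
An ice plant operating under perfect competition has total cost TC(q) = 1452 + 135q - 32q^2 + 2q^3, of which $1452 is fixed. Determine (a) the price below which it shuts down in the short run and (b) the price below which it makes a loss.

AVC = 135 - 32q + 2q^2; minimized at q = 8, giving min AVC = $7. That is the shutdown price.
ATC = 1452/q + 135 - 32q + 2q^2. Setting dATC/dq = −1452/q^2 − 32 + 4q = 0 gives q = 11 (since 4·11^3 − 32·11^2 = 1452).
min ATC = 1452/11 + 135 − 32·11 + 2·11^2 = $157. That is the break-even price.
For $7 ≤ P < $157 the firm produces at a loss; below $7 it shuts down.

Shutdown price = $7; break-even price = $157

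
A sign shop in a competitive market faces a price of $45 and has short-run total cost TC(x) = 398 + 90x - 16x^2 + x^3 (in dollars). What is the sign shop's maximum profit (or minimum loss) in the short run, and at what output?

Profit = -$236 at x = 9

AVC = 90 - 16x + x^2 has its minimum $26 at x = 8; price $45 clears that bar, so the firm operates.
MC = 90 - 32x + 3x^2. Setting P = MC and taking the root on the rising branch gives x* = 9.
TR = 45·9 = 405. TC = 398 + 243 = 641. Profit = 405 − 641 = -$236.
By producing, the firm covers all variable cost plus $162 of fixed cost; shutting down would lose the full $398.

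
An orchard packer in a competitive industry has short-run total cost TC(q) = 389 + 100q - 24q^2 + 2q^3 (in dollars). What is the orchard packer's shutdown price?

$28 per unit

Short-run supply begins at min AVC. From VC = 100q - 24q^2 + 2q^3, AVC = 100 - 24q + 2q^2.
dAVC/dq = -24 + 4q = 0 gives q = 6. min AVC = 100 - 24·6 + 2·6^2 = 28.
So the shutdown price is $28.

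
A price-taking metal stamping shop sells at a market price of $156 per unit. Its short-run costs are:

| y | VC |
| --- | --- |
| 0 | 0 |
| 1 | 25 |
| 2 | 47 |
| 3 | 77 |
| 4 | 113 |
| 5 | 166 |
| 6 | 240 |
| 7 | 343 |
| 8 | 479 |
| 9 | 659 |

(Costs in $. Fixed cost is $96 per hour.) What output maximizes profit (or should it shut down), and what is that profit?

y = 8; profit = $673

Tabulate TR − TC: y=0: -96; y=1: 35; y=2: 169; y=3: 295; y=4: 415; y=5: 518; y=6: 600; y=7: 653; y=8: 673; y=9: 649.
Profit is maximized at y = 8. AVC there is 479/8 = $59.88 ≤ P, so producing beats shutting down (which would give -$96).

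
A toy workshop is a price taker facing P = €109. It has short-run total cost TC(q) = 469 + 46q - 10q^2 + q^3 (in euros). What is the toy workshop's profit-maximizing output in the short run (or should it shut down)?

Variable cost is VC = 46q - 10q^2 + q^3, so AVC = VC/q = 46 - 10q + q^2 and MC = dTC/dq = 46 - 20q + 3q^2.
AVC hits its minimum where MC = AVC, at q = 5, giving min AVC = 46 - 10·5 + 5^2 = €21.
Because €109 ≥ €21, revenue can cover variable cost; the firm operates.
Set P = MC: 109 = 46 - 20q + 3q^2 → -63 - 20q + 3q^2 = 0. The roots are q = -7/3 and q = 9; the profit-maximizing output is on the rising part of MC, so q* = 9.
Check: AVC at q = 9 is €37 ≤ P, so revenue covers variable cost.
Profit = P·q − TC = 109·9 − 802 = €179.

Produce at q = 9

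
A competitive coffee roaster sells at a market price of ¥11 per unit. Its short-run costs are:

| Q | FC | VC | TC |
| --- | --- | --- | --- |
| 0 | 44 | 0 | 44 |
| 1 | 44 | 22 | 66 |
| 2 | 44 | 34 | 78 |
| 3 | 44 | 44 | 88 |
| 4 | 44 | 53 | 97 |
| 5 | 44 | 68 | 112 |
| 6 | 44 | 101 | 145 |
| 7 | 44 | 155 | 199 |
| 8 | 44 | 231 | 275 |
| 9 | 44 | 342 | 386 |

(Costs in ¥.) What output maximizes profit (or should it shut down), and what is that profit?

Q = 0 (shut down); profit = -¥44

Profit at each row (π = 11Q − TC): Q=0: -44; Q=1: -55; Q=2: -56; Q=3: -55; Q=4: -53; Q=5: -57; Q=6: -79; Q=7: -122; Q=8: -187; Q=9: -287.
Profit is highest at Q = 0. Equivalently, the lowest AVC in the table is 53/4 ≈ ¥13.25 at Q = 4, and P = ¥11 falls below it — price never covers variable cost, so the firm shuts down and loses only its fixed cost.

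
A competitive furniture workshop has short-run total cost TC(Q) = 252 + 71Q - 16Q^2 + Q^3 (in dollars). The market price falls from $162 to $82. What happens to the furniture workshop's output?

Output falls from 13 to 11

AVC = 71 - 16Q + Q^2, minimized at Q = 8 where min AVC = $7. MC = 71 - 32Q + 3Q^2.
At P = $162 ≥ min AVC, set P = MC on the rising branch: Q = 13.
At P = $82 ≥ min AVC, set P = MC: Q = 11. The firm stays open but cuts output.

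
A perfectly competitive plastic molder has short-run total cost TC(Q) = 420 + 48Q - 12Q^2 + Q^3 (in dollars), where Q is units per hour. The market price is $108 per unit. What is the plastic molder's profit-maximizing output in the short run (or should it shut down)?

Produce at Q = 10

From TC, MC = TC'(Q) = 48 - 24Q + 3Q^2 and AVC = VC/Q = 48 - 12Q + Q^2.
The AVC parabola has its vertex at Q = 12/2 = 6, where AVC = 48 - 12·6 + 6^2 = $12.
Since P = $108 ≥ min AVC = $12, price covers variable cost and the firm should produce.
Solving P = MC: -60 - 24Q + 3Q^2 = 0 ⇒ Q = -2 or 10. On the upward-sloping branch, Q* = 10.
Check: AVC at Q = 10 is $28 ≤ P, so revenue covers variable cost.
Profit = P·Q − TC = 108·10 − 700 = $380.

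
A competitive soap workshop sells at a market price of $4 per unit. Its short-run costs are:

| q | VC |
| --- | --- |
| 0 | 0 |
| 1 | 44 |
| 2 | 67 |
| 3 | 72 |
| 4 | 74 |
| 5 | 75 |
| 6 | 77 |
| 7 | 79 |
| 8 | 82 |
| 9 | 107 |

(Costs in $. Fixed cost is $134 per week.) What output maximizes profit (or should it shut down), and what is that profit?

q = 0 (shut down); profit = -$134

Profit at each row (π = 4q − TC): q=0: -134; q=1: -174; q=2: -193; q=3: -194; q=4: -192; q=5: -189; q=6: -187; q=7: -185; q=8: -184; q=9: -205.
Profit is highest at q = 0. Equivalently, the lowest AVC in the table is 82/8 ≈ $10.25 at q = 8, and P = $4 falls below it — price never covers variable cost, so the firm shuts down and loses only its fixed cost.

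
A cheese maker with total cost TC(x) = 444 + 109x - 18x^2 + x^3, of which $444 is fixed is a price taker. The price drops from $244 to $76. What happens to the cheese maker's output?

MC = 109 - 36x + 3x^2; the shutdown threshold is min AVC = $28 (at x = 9).
With P = $244 above the shutdown price, P = MC gives x = 15.
At P = $76 ≥ min AVC, set P = MC: x = 11. The firm stays open but cuts output.

Output falls from 15 to 11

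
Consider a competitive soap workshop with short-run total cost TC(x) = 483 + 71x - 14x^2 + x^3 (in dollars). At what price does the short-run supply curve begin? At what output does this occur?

The firm shuts down when price falls below the minimum of average variable cost. AVC = VC/x = 71 - 14x + x^2.
dAVC/dx = -14 + 2x = 0 gives x = 7. min AVC = 71 - 14·7 + 7^2 = 22.
So the shutdown price is $22.

$22 per unit, at x = 7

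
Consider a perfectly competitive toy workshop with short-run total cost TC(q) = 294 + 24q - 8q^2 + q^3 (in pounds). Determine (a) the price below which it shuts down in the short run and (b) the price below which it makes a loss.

AVC = 24 - 8q + q^2; minimized at q = 4, giving min AVC = £8. That is the shutdown price.
ATC = 294/q + 24 - 8q + q^2. Setting dATC/dq = −294/q^2 − 8 + 2q = 0 gives q = 7 (since 2·7^3 − 8·7^2 = 294).
min ATC = 294/7 + 24 − 8·7 + 7^2 = £59. That is the break-even price.
For £8 ≤ P < £59 the firm produces at a loss; below £8 it shuts down.

Shutdown price = £8; break-even price = £59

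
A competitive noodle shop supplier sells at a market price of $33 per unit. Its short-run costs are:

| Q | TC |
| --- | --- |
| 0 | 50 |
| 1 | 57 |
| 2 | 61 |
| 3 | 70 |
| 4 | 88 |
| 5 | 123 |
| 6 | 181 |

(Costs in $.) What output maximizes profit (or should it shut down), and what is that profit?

Profit at each row (π = 33Q − TC): Q=0: -50; Q=1: -24; Q=2: 5; Q=3: 29; Q=4: 44; Q=5: 42; Q=6: 17.
Profit is maximized at Q = 4. AVC there is 38/4 = $9.50 ≤ P, so producing beats shutting down (which would give -$50).

Q = 4; profit = $44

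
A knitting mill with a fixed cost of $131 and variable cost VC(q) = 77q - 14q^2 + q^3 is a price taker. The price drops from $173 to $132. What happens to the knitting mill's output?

AVC = 77 - 14q + q^2, minimized at q = 7 where min AVC = $28. MC = 77 - 28q + 3q^2.
At P = $173 ≥ min AVC, set P = MC on the rising branch: q = 12.
At P = $132 ≥ min AVC, set P = MC: q = 11. The firm stays open but cuts output.

Output falls from 12 to 11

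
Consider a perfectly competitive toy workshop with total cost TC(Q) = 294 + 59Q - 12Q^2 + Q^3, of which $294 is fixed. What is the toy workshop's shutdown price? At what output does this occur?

$23 per unit, at Q = 6

The firm shuts down when price falls below the minimum of average variable cost. AVC = VC/Q = 59 - 12Q + Q^2.
dAVC/dQ = -12 + 2Q = 0 gives Q = 6. min AVC = 59 - 12·6 + 6^2 = 23.
The firm shuts down for any P below $23.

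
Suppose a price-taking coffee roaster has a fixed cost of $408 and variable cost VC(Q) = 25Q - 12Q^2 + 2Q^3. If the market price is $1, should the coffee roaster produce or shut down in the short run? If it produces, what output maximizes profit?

From TC, MC = TC'(Q) = 25 - 24Q + 6Q^2 and AVC = VC/Q = 25 - 12Q + 2Q^2.
The AVC parabola has its vertex at Q = 12/4 = 3, where AVC = 25 - 12·3 + 2·3^2 = $7.
With P < min AVC ($1 < $7), every unit sold adds to the loss.
Best response: produce nothing and absorb the $408 fixed cost.

Shut down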